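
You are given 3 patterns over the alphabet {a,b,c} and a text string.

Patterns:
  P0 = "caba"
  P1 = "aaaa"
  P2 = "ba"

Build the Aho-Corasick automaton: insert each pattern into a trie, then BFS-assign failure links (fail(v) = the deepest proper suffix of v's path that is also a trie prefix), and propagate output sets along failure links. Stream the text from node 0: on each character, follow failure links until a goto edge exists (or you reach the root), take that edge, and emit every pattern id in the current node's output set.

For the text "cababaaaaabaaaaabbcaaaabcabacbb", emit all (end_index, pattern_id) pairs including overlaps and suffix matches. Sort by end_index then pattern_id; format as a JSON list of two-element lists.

Construct AC machine:
Trie nodes:
  n0 'ε': a→5 b→9 c→1
  n1 'c': a→2
  n2 'ca': b→3
  n3 'cab': a→4
  n4 'caba': ·  ←P0
  n5 'a': a→6
  n6 'aa': a→7
  n7 'aaa': a→8
  n8 'aaaa': ·  ←P1
  n9 'b': a→10
  n10 'ba': ·  ←P2

Failure links (BFS by depth):
  n1('c'): parent n0 fail=0; on 'c' 0 → fail=0;  out ∅∪∅=∅
  n5('a'): parent n0 fail=0; on 'a' 0 → fail=0;  out ∅∪∅=∅
  n9('b'): parent n0 fail=0; on 'b' 0 → fail=0;  out ∅∪∅=∅
  n2('ca'): parent n1 fail=0; on 'a' 0 → fail=5;  out ∅∪∅=∅
  n6('aa'): parent n5 fail=0; on 'a' 0 → fail=5;  out ∅∪∅=∅
  n10('ba'): parent n9 fail=0; on 'a' 0 → fail=5;  out {2}∪∅={2}
  n3('cab'): parent n2 fail=5; on 'b' 5→0 → fail=9;  out ∅∪∅=∅
  n7('aaa'): parent n6 fail=5; on 'a' 5 → fail=6;  out ∅∪∅=∅
  n4('caba'): parent n3 fail=9; on 'a' 9 → fail=10;  out {0}∪{2}={0,2}
  n8('aaaa'): parent n7 fail=6; on 'a' 6 → fail=7;  out {1}∪∅={1}

Run:
pos 0 'c': at 1
pos 1 'a': at 2
pos 2 'b': at 3
pos 3 'a': at 4  ** P0@[0:3],P2@[2:3]
pos 4 'b': at 9 ·f
pos 5 'a': at 10  ** P2@[4:5]
pos 6 'a': at 6 ·f
pos 7 'a': at 7
pos 8 'a': at 8  ** P1@[5:8]
pos 9 'a': at 8 ·f  ** P1@[6:9]
pos 10 'b': at 9 ·f
pos 11 'a': at 10  ** P2@[10:11]
pos 12 'a': at 6 ·f
pos 13 'a': at 7
pos 14 'a': at 8  ** P1@[11:14]
pos 15 'a': at 8 ·f  ** P1@[12:15]
pos 16 'b': at 9 ·f
pos 17 'b': at 9 ·f
pos 18 'c': at 1 ·f
pos 19 'a': at 2
pos 20 'a': at 6 ·f
pos 21 'a': at 7
pos 22 'a': at 8  ** P1@[19:22]
pos 23 'b': at 9 ·f
pos 24 'c': at 1 ·f
pos 25 'a': at 2
pos 26 'b': at 3
pos 27 'a': at 4  ** P0@[24:27],P2@[26:27]
pos 28 'c': at 1 ·f
pos 29 'b': at 9 ·f
pos 30 'b': at 9 ·f

Result: [[3,0],[3,2],[5,2],[8,1],[9,1],[11,2],[14,1],[15,1],[22,1],[27,0],[27,2]]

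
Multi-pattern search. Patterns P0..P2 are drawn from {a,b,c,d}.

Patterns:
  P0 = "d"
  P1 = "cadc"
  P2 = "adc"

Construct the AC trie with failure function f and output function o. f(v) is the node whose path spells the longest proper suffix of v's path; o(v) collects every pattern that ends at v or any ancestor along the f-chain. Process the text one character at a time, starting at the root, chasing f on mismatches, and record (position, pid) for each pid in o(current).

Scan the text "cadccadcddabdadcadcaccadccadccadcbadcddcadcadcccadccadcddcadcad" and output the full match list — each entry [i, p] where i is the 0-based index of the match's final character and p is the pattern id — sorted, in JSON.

Build:
Trie nodes:
  0='ε' goto a→6 c→2 d→1
  1='d' goto ·  ←P0
  2='c' goto a→3
  3='ca' goto d→4
  4='cad' goto c→5
  5='cadc' goto ·  ←P1
  6='a' goto d→7
  7='ad' goto c→8
  8='adc' goto ·  ←P2

Failure links (BFS by depth):
  n1('d'): parent n0 fail=0; on 'd' 0 → fail=0;  out {0}∪∅={0}
  n2('c'): parent n0 fail=0; on 'c' 0 → fail=0;  out ∅∪∅=∅
  n6('a'): parent n0 fail=0; on 'a' 0 → fail=0;  out ∅∪∅=∅
  n3('ca'): parent n2 fail=0; on 'a' 0 → fail=6;  out ∅∪∅=∅
  n7('ad'): parent n6 fail=0; on 'd' 0 → fail=1;  out ∅∪{0}={0}
  n4('cad'): parent n3 fail=6; on 'd' 6 → fail=7;  out ∅∪{0}={0}
  n8('adc'): parent n7 fail=1; on 'c' 1→0 → fail=2;  out {2}∪∅={2}
  n5('cadc'): parent n4 fail=7; on 'c' 7 → fail=8;  out {1}∪{2}={1,2}

Text stream:
[0] read 'c'  n0⇒n2
[1] read 'a'  n2⇒n3
[2] read 'd'  n3⇒n4  ** P0@[2:2]
[3] read 'c'  n4⇒n5  ** P1@[0:3],P2@[1:3]
[4] read 'c'  n5⇒n2 (fail-walked)
[5] read 'a'  n2⇒n3
[6] read 'd'  n3⇒n4  ** P0@[6:6]
[7] read 'c'  n4⇒n5  ** P1@[4:7],P2@[5:7]
[8] read 'd'  n5⇒n1 (fail-walked)  ** P0@[8:8]
[9] read 'd'  n1⇒n1 (fail-walked)  ** P0@[9:9]
[10] read 'a'  n1⇒n6 (fail-walked)
[11] read 'b'  n6⇒n0 (fail-walked)
[12] read 'd'  n0⇒n1  ** P0@[12:12]
[13] read 'a'  n1⇒n6 (fail-walked)
[14] read 'd'  n6⇒n7  ** P0@[14:14]
[15] read 'c'  n7⇒n8  ** P2@[13:15]
[16] read 'a'  n8⇒n3 (fail-walked)
[17] read 'd'  n3⇒n4  ** P0@[17:17]
[18] read 'c'  n4⇒n5  ** P1@[15:18],P2@[16:18]
[19] read 'a'  n5⇒n3 (fail-walked)
[20] read 'c'  n3⇒n2 (fail-walked)
[21] read 'c'  n2⇒n2 (fail-walked)
[22] read 'a'  n2⇒n3
[23] read 'd'  n3⇒n4  ** P0@[23:23]
[24] read 'c'  n4⇒n5  ** P1@[21:24],P2@[22:24]
[25] read 'c'  n5⇒n2 (fail-walked)
[26] read 'a'  n2⇒n3
[27] read 'd'  n3⇒n4  ** P0@[27:27]
[28] read 'c'  n4⇒n5  ** P1@[25:28],P2@[26:28]
[29] read 'c'  n5⇒n2 (fail-walked)
[30] read 'a'  n2⇒n3
[31] read 'd'  n3⇒n4  ** P0@[31:31]
[32] read 'c'  n4⇒n5  ** P1@[29:32],P2@[30:32]
[33] read 'b'  n5⇒n0 (fail-walked)
[34] read 'a'  n0⇒n6
[35] read 'd'  n6⇒n7  ** P0@[35:35]
[36] read 'c'  n7⇒n8  ** P2@[34:36]
[37] read 'd'  n8⇒n1 (fail-walked)  ** P0@[37:37]
[38] read 'd'  n1⇒n1 (fail-walked)  ** P0@[38:38]
[39] read 'c'  n1⇒n2 (fail-walked)
[40] read 'a'  n2⇒n3
[41] read 'd'  n3⇒n4  ** P0@[41:41]
[42] read 'c'  n4⇒n5  ** P1@[39:42],P2@[40:42]
[43] read 'a'  n5⇒n3 (fail-walked)
[44] read 'd'  n3⇒n4  ** P0@[44:44]
[45] read 'c'  n4⇒n5  ** P1@[42:45],P2@[43:45]
[46] read 'c'  n5⇒n2 (fail-walked)
[47] read 'c'  n2⇒n2 (fail-walked)
[48] read 'a'  n2⇒n3
[49] read 'd'  n3⇒n4  ** P0@[49:49]
[50] read 'c'  n4⇒n5  ** P1@[47:50],P2@[48:50]
[51] read 'c'  n5⇒n2 (fail-walked)
[52] read 'a'  n2⇒n3
[53] read 'd'  n3⇒n4  ** P0@[53:53]
[54] read 'c'  n4⇒n5  ** P1@[51:54],P2@[52:54]
[55] read 'd'  n5⇒n1 (fail-walked)  ** P0@[55:55]
[56] read 'd'  n1⇒n1 (fail-walked)  ** P0@[56:56]
[57] read 'c'  n1⇒n2 (fail-walked)
[58] read 'a'  n2⇒n3
[59] read 'd'  n3⇒n4  ** P0@[59:59]
[60] read 'c'  n4⇒n5  ** P1@[57:60],P2@[58:60]
[61] read 'a'  n5⇒n3 (fail-walked)
[62] read 'd'  n3⇒n4  ** P0@[62:62]

All matches (sorted): [[2,0],[3,1],[3,2],[6,0],[7,1],[7,2],[8,0],[9,0],[12,0],[14,0],[15,2],[17,0],[18,1],[18,2],[23,0],[24,1],[24,2],[27,0],[28,1],[28,2],[31,0],[32,1],[32,2],[35,0],[36,2],[37,0],[38,0],[41,0],[42,1],[42,2],[44,0],[45,1],[45,2],[49,0],[50,1],[50,2],[53,0],[54,1],[54,2],[55,0],[56,0],[59,0],[60,1],[60,2],[62,0]]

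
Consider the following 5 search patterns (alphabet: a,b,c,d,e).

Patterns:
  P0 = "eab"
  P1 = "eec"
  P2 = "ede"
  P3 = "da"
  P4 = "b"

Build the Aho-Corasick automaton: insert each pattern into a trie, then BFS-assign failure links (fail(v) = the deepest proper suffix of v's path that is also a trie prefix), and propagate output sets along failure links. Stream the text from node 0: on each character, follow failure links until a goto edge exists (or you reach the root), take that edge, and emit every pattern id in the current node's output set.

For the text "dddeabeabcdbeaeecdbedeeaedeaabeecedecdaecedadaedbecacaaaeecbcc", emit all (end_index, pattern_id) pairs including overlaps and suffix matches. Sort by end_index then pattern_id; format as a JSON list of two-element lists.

Build:
Trie (insert patterns):
  n0 'ε': b→10 d→8 e→1
  n1 'e': a→2 d→6 e→4
  n2 'ea': b→3
  n3 'eab': ·  ←P0
  n4 'ee': c→5
  n5 'eec': ·  ←P1
  n6 'ed': e→7
  n7 'ede': ·  ←P2
  n8 'd': a→9
  n9 'da': ·  ←P3
  n10 'b': ·  ←P4

Failure links (BFS by depth):
  n1('e'): parent n0 fail=0; on 'e' 0 → fail=0;  out ∅∪∅=∅
  n8('d'): parent n0 fail=0; on 'd' 0 → fail=0;  out ∅∪∅=∅
  n10('b'): parent n0 fail=0; on 'b' 0 → fail=0;  out {4}∪∅={4}
  n2('ea'): parent n1 fail=0; on 'a' 0 → fail=0;  out ∅∪∅=∅
  n4('ee'): parent n1 fail=0; on 'e' 0 → fail=1;  out ∅∪∅=∅
  n6('ed'): parent n1 fail=0; on 'd' 0 → fail=8;  out ∅∪∅=∅
  n9('da'): parent n8 fail=0; on 'a' 0 → fail=0;  out {3}∪∅={3}
  n3('eab'): parent n2 fail=0; on 'b' 0 → fail=10;  out {0}∪{4}={0,4}
  n5('eec'): parent n4 fail=1; on 'c' 1→0 → fail=0;  out {1}∪∅={1}
  n7('ede'): parent n6 fail=8; on 'e' 8→0 → fail=1;  out {2}∪∅={2}

Scan:
pos 0 'd': at 8
pos 1 'd': at 8 (via fail)
pos 2 'd': at 8 (via fail)
pos 3 'e': at 1 (via fail)
pos 4 'a': at 2
pos 5 'b': at 3  emit P0@[3:5],P4@[5:5]
pos 6 'e': at 1 (via fail)
pos 7 'a': at 2
pos 8 'b': at 3  emit P0@[6:8],P4@[8:8]
pos 9 'c': at 0 (via fail)
pos 10 'd': at 8
pos 11 'b': at 10 (via fail)  emit P4@[11:11]
pos 12 'e': at 1 (via fail)
pos 13 'a': at 2
pos 14 'e': at 1 (via fail)
pos 15 'e': at 4
pos 16 'c': at 5  emit P1@[14:16]
pos 17 'd': at 8 (via fail)
pos 18 'b': at 10 (via fail)  emit P4@[18:18]
pos 19 'e': at 1 (via fail)
pos 20 'd': at 6
pos 21 'e': at 7  emit P2@[19:21]
pos 22 'e': at 4 (via fail)
pos 23 'a': at 2 (via fail)
pos 24 'e': at 1 (via fail)
pos 25 'd': at 6
pos 26 'e': at 7  emit P2@[24:26]
pos 27 'a': at 2 (via fail)
pos 28 'a': at 0 (via fail)
pos 29 'b': at 10  emit P4@[29:29]
pos 30 'e': at 1 (via fail)
pos 31 'e': at 4
pos 32 'c': at 5  emit P1@[30:32]
pos 33 'e': at 1 (via fail)
pos 34 'd': at 6
pos 35 'e': at 7  emit P2@[33:35]
pos 36 'c': at 0 (via fail)
pos 37 'd': at 8
pos 38 'a': at 9  emit P3@[37:38]
pos 39 'e': at 1 (via fail)
pos 40 'c': at 0 (via fail)
pos 41 'e': at 1
pos 42 'd': at 6
pos 43 'a': at 9 (via fail)  emit P3@[42:43]
pos 44 'd': at 8 (via fail)
pos 45 'a': at 9  emit P3@[44:45]
pos 46 'e': at 1 (via fail)
pos 47 'd': at 6
pos 48 'b': at 10 (via fail)  emit P4@[48:48]
pos 49 'e': at 1 (via fail)
pos 50 'c': at 0 (via fail)
pos 51 'a': at 0
pos 52 'c': at 0
pos 53 'a': at 0
pos 54 'a': at 0
pos 55 'a': at 0
pos 56 'e': at 1
pos 57 'e': at 4
pos 58 'c': at 5  emit P1@[56:58]
pos 59 'b': at 10 (via fail)  emit P4@[59:59]
pos 60 'c': at 0 (via fail)
pos 61 'c': at 0

Matches: [[5,0],[5,4],[8,0],[8,4],[11,4],[16,1],[18,4],[21,2],[26,2],[29,4],[32,1],[35,2],[38,3],[43,3],[45,3],[48,4],[58,1],[59,4]]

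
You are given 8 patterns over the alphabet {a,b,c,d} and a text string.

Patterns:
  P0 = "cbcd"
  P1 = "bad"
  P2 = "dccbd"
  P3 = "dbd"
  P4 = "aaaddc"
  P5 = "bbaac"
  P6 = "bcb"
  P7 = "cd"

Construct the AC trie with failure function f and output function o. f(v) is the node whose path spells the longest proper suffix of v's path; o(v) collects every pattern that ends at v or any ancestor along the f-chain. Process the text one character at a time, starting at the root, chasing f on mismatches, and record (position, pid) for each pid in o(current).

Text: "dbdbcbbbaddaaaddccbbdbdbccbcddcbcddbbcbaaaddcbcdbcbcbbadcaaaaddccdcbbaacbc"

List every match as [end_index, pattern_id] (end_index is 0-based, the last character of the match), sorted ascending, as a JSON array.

Construct AC machine:
Trie nodes:
  0='ε' goto a→15 b→5 c→1 d→8
  1='c' goto b→2 d→27
  2='cb' goto c→3
  3='cbc' goto d→4
  4='cbcd' goto ·  ←P0
  5='b' goto a→6 b→21 c→25
  6='ba' goto d→7
  7='bad' goto ·  ←P1
  8='d' goto b→13 c→9
  9='dc' goto c→10
  10='dcc' goto b→11
  11='dccb' goto d→12
  12='dccbd' goto ·  ←P2
  13='db' goto d→14
  14='dbd' goto ·  ←P3
  15='a' goto a→16
  16='aa' goto a→17
  17='aaa' goto d→18
  18='aaad' goto d→19
  19='aaadd' goto c→20
  20='aaaddc' goto ·  ←P4
  21='bb' goto a→22
  22='bba' goto a→23
  23='bbaa' goto c→24
  24='bbaac' goto ·  ←P5
  25='bc' goto b→26
  26='bcb' goto ·  ←P6
  27='cd' goto ·  ←P7

BFS fail/out derivation:
  fail(1) 'c': from fail(0)=0 chase 'c': 0 ⇒ 0;  out=∅∪out(0)=∅
  fail(5) 'b': from fail(0)=0 chase 'b': 0 ⇒ 0;  out=∅∪out(0)=∅
  fail(8) 'd': from fail(0)=0 chase 'd': 0 ⇒ 0;  out=∅∪out(0)=∅
  fail(15) 'a': from fail(0)=0 chase 'a': 0 ⇒ 0;  out=∅∪out(0)=∅
  fail(2) 'cb': from fail(1)=0 chase 'b': 0 ⇒ 5;  out=∅∪out(5)=∅
  fail(6) 'ba': from fail(5)=0 chase 'a': 0 ⇒ 15;  out=∅∪out(15)=∅
  fail(9) 'dc': from fail(8)=0 chase 'c': 0 ⇒ 1;  out=∅∪out(1)=∅
  fail(13) 'db': from fail(8)=0 chase 'b': 0 ⇒ 5;  out=∅∪out(5)=∅
  fail(16) 'aa': from fail(15)=0 chase 'a': 0 ⇒ 15;  out=∅∪out(15)=∅
  fail(21) 'bb': from fail(5)=0 chase 'b': 0 ⇒ 5;  out=∅∪out(5)=∅
  fail(25) 'bc': from fail(5)=0 chase 'c': 0 ⇒ 1;  out=∅∪out(1)=∅
  fail(27) 'cd': from fail(1)=0 chase 'd': 0 ⇒ 8;  out={7}∪out(8)={7}
  fail(3) 'cbc': from fail(2)=5 chase 'c': 5 ⇒ 25;  out=∅∪out(25)=∅
  fail(7) 'bad': from fail(6)=15 chase 'd': 15→0 ⇒ 8;  out={1}∪out(8)={1}
  fail(10) 'dcc': from fail(9)=1 chase 'c': 1→0 ⇒ 1;  out=∅∪out(1)=∅
  fail(14) 'dbd': from fail(13)=5 chase 'd': 5→0 ⇒ 8;  out={3}∪out(8)={3}
  fail(17) 'aaa': from fail(16)=15 chase 'a': 15 ⇒ 16;  out=∅∪out(16)=∅
  fail(22) 'bba': from fail(21)=5 chase 'a': 5 ⇒ 6;  out=∅∪out(6)=∅
  fail(26) 'bcb': from fail(25)=1 chase 'b': 1 ⇒ 2;  out={6}∪out(2)={6}
  fail(4) 'cbcd': from fail(3)=25 chase 'd': 25→1 ⇒ 27;  out={0}∪out(27)={0,7}
  fail(11) 'dccb': from fail(10)=1 chase 'b': 1 ⇒ 2;  out=∅∪out(2)=∅
  fail(18) 'aaad': from fail(17)=16 chase 'd': 16→15→0 ⇒ 8;  out=∅∪out(8)=∅
  fail(23) 'bbaa': from fail(22)=6 chase 'a': 6→15 ⇒ 16;  out=∅∪out(16)=∅
  fail(12) 'dccbd': from fail(11)=2 chase 'd': 2→5→0 ⇒ 8;  out={2}∪out(8)={2}
  fail(19) 'aaadd': from fail(18)=8 chase 'd': 8→0 ⇒ 8;  out=∅∪out(8)=∅
  fail(24) 'bbaac': from fail(23)=16 chase 'c': 16→15→0 ⇒ 1;  out={5}∪out(1)={5}
  fail(20) 'aaaddc': from fail(19)=8 chase 'c': 8 ⇒ 9;  out={4}∪out(9)={4}

Text stream:
[0] read 'd'  n0⇒n8
[1] read 'b'  n8⇒n13
[2] read 'd'  n13⇒n14  ** P3@[0:2]
[3] read 'b'  n14⇒n13 (via fail)
[4] read 'c'  n13⇒n25 (via fail)
[5] read 'b'  n25⇒n26  ** P6@[3:5]
[6] read 'b'  n26⇒n21 (via fail)
[7] read 'b'  n21⇒n21 (via fail)
[8] read 'a'  n21⇒n22
[9] read 'd'  n22⇒n7 (via fail)  ** P1@[7:9]
[10] read 'd'  n7⇒n8 (via fail)
[11] read 'a'  n8⇒n15 (via fail)
[12] read 'a'  n15⇒n16
[13] read 'a'  n16⇒n17
[14] read 'd'  n17⇒n18
[15] read 'd'  n18⇒n19
[16] read 'c'  n19⇒n20  ** P4@[11:16]
[17] read 'c'  n20⇒n10 (via fail)
[18] read 'b'  n10⇒n11
[19] read 'b'  n11⇒n21 (via fail)
[20] read 'd'  n21⇒n8 (via fail)
[21] read 'b'  n8⇒n13
[22] read 'd'  n13⇒n14  ** P3@[20:22]
[23] read 'b'  n14⇒n13 (via fail)
[24] read 'c'  n13⇒n25 (via fail)
[25] read 'c'  n25⇒n1 (via fail)
[26] read 'b'  n1⇒n2
[27] read 'c'  n2⇒n3
[28] read 'd'  n3⇒n4  ** P0@[25:28],P7@[27:28]
[29] read 'd'  n4⇒n8 (via fail)
[30] read 'c'  n8⇒n9
[31] read 'b'  n9⇒n2 (via fail)
[32] read 'c'  n2⇒n3
[33] read 'd'  n3⇒n4  ** P0@[30:33],P7@[32:33]
[34] read 'd'  n4⇒n8 (via fail)
[35] read 'b'  n8⇒n13
[36] read 'b'  n13⇒n21 (via fail)
[37] read 'c'  n21⇒n25 (via fail)
[38] read 'b'  n25⇒n26  ** P6@[36:38]
[39] read 'a'  n26⇒n6 (via fail)
[40] read 'a'  n6⇒n16 (via fail)
[41] read 'a'  n16⇒n17
[42] read 'd'  n17⇒n18
[43] read 'd'  n18⇒n19
[44] read 'c'  n19⇒n20  ** P4@[39:44]
[45] read 'b'  n20⇒n2 (via fail)
[46] read 'c'  n2⇒n3
[47] read 'd'  n3⇒n4  ** P0@[44:47],P7@[46:47]
[48] read 'b'  n4⇒n13 (via fail)
[49] read 'c'  n13⇒n25 (via fail)
[50] read 'b'  n25⇒n26  ** P6@[48:50]
[51] read 'c'  n26⇒n3 (via fail)
[52] read 'b'  n3⇒n26 (via fail)  ** P6@[50:52]
[53] read 'b'  n26⇒n21 (via fail)
[54] read 'a'  n21⇒n22
[55] read 'd'  n22⇒n7 (via fail)  ** P1@[53:55]
[56] read 'c'  n7⇒n9 (via fail)
[57] read 'a'  n9⇒n15 (via fail)
[58] read 'a'  n15⇒n16
[59] read 'a'  n16⇒n17
[60] read 'a'  n17⇒n17 (via fail)
[61] read 'd'  n17⇒n18
[62] read 'd'  n18⇒n19
[63] read 'c'  n19⇒n20  ** P4@[58:63]
[64] read 'c'  n20⇒n10 (via fail)
[65] read 'd'  n10⇒n27 (via fail)  ** P7@[64:65]
[66] read 'c'  n27⇒n9 (via fail)
[67] read 'b'  n9⇒n2 (via fail)
[68] read 'b'  n2⇒n21 (via fail)
[69] read 'a'  n21⇒n22
[70] read 'a'  n22⇒n23
[71] read 'c'  n23⇒n24  ** P5@[67:71]
[72] read 'b'  n24⇒n2 (via fail)
[73] read 'c'  n2⇒n3

Matches: [[2,3],[5,6],[9,1],[16,4],[22,3],[28,0],[28,7],[33,0],[33,7],[38,6],[44,4],[47,0],[47,7],[50,6],[52,6],[55,1],[63,4],[65,7],[71,5]]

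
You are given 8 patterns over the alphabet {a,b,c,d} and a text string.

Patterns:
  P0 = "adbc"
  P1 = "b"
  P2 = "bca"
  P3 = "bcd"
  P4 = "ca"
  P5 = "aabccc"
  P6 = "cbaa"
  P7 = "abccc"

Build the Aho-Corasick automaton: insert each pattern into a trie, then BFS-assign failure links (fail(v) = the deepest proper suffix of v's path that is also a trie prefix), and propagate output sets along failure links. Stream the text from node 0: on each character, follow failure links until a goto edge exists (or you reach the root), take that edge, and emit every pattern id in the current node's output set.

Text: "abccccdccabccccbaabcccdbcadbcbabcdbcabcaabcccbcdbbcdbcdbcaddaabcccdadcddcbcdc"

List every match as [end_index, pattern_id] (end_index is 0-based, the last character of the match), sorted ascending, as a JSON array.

Build:
Trie nodes:
  0='ε' goto a→1 b→5 c→9
  1='a' goto a→11 b→19 d→2
  2='ad' goto b→3
  3='adb' goto c→4
  4='adbc' goto ·  ←P0
  5='b' goto c→6  ←P1
  6='bc' goto a→7 d→8
  7='bca' goto ·  ←P2
  8='bcd' goto ·  ←P3
  9='c' goto a→10 b→16
  10='ca' goto ·  ←P4
  11='aa' goto b→12
  12='aab' goto c→13
  13='aabc' goto c→14
  14='aabcc' goto c→15
  15='aabccc' goto ·  ←P5
  16='cb' goto a→17
  17='cba' goto a→18
  18='cbaa' goto ·  ←P6
  19='ab' goto c→20
  20='abc' goto c→21
  21='abcc' goto c→22
  22='abccc' goto ·  ←P7

Failure links (BFS by depth):
  n1('a'): parent n0 fail=0; on 'a' 0 → fail=0;  out ∅∪∅=∅
  n5('b'): parent n0 fail=0; on 'b' 0 → fail=0;  out {1}∪∅={1}
  n9('c'): parent n0 fail=0; on 'c' 0 → fail=0;  out ∅∪∅=∅
  n2('ad'): parent n1 fail=0; on 'd' 0 → fail=0;  out ∅∪∅=∅
  n6('bc'): parent n5 fail=0; on 'c' 0 → fail=9;  out ∅∪∅=∅
  n10('ca'): parent n9 fail=0; on 'a' 0 → fail=1;  out {4}∪∅={4}
  n11('aa'): parent n1 fail=0; on 'a' 0 → fail=1;  out ∅∪∅=∅
  n16('cb'): parent n9 fail=0; on 'b' 0 → fail=5;  out ∅∪{1}={1}
  n19('ab'): parent n1 fail=0; on 'b' 0 → fail=5;  out ∅∪{1}={1}
  n3('adb'): parent n2 fail=0; on 'b' 0 → fail=5;  out ∅∪{1}={1}
  n7('bca'): parent n6 fail=9; on 'a' 9 → fail=10;  out {2}∪{4}={2,4}
  n8('bcd'): parent n6 fail=9; on 'd' 9→0 → fail=0;  out {3}∪∅={3}
  n12('aab'): parent n11 fail=1; on 'b' 1 → fail=19;  out ∅∪{1}={1}
  n17('cba'): parent n16 fail=5; on 'a' 5→0 → fail=1;  out ∅∪∅=∅
  n20('abc'): parent n19 fail=5; on 'c' 5 → fail=6;  out ∅∪∅=∅
  n4('adbc'): parent n3 fail=5; on 'c' 5 → fail=6;  out {0}∪∅={0}
  n13('aabc'): parent n12 fail=19; on 'c' 19 → fail=20;  out ∅∪∅=∅
  n18('cbaa'): parent n17 fail=1; on 'a' 1 → fail=11;  out {6}∪∅={6}
  n21('abcc'): parent n20 fail=6; on 'c' 6→9→0 → fail=9;  out ∅∪∅=∅
  n14('aabcc'): parent n13 fail=20; on 'c' 20 → fail=21;  out ∅∪∅=∅
  n22('abccc'): parent n21 fail=9; on 'c' 9→0 → fail=9;  out {7}∪∅={7}
  n15('aabccc'): parent n14 fail=21; on 'c' 21 → fail=22;  out {5}∪{7}={5,7}

Text stream:
i=0 'a': node 0→1
i=1 'b': node 1→19  ** P1@[1:1]
i=2 'c': node 19→20
i=3 'c': node 20→21
i=4 'c': node 21→22  ** P7@[0:4]
i=5 'c': node 22→9 (via fail)
i=6 'd': node 9→0 (via fail)
i=7 'c': node 0→9
i=8 'c': node 9→9 (via fail)
i=9 'a': node 9→10  ** P4@[8:9]
i=10 'b': node 10→19 (via fail)  ** P1@[10:10]
i=11 'c': node 19→20
i=12 'c': node 20→21
i=13 'c': node 21→22  ** P7@[9:13]
i=14 'c': node 22→9 (via fail)
i=15 'b': node 9→16  ** P1@[15:15]
i=16 'a': node 16→17
i=17 'a': node 17→18  ** P6@[14:17]
i=18 'b': node 18→12 (via fail)  ** P1@[18:18]
i=19 'c': node 12→13
i=20 'c': node 13→14
i=21 'c': node 14→15  ** P5@[16:21],P7@[17:21]
i=22 'd': node 15→0 (via fail)
i=23 'b': node 0→5  ** P1@[23:23]
i=24 'c': node 5→6
i=25 'a': node 6→7  ** P2@[23:25],P4@[24:25]
i=26 'd': node 7→2 (via fail)
i=27 'b': node 2→3  ** P1@[27:27]
i=28 'c': node 3→4  ** P0@[25:28]
i=29 'b': node 4→16 (via fail)  ** P1@[29:29]
i=30 'a': node 16→17
i=31 'b': node 17→19 (via fail)  ** P1@[31:31]
i=32 'c': node 19→20
i=33 'd': node 20→8 (via fail)  ** P3@[31:33]
i=34 'b': node 8→5 (via fail)  ** P1@[34:34]
i=35 'c': node 5→6
i=36 'a': node 6→7  ** P2@[34:36],P4@[35:36]
i=37 'b': node 7→19 (via fail)  ** P1@[37:37]
i=38 'c': node 19→20
i=39 'a': node 20→7 (via fail)  ** P2@[37:39],P4@[38:39]
i=40 'a': node 7→11 (via fail)
i=41 'b': node 11→12  ** P1@[41:41]
i=42 'c': node 12→13
i=43 'c': node 13→14
i=44 'c': node 14→15  ** P5@[39:44],P7@[40:44]
i=45 'b': node 15→16 (via fail)  ** P1@[45:45]
i=46 'c': node 16→6 (via fail)
i=47 'd': node 6→8  ** P3@[45:47]
i=48 'b': node 8→5 (via fail)  ** P1@[48:48]
i=49 'b': node 5→5 (via fail)  ** P1@[49:49]
i=50 'c': node 5→6
i=51 'd': node 6→8  ** P3@[49:51]
i=52 'b': node 8→5 (via fail)  ** P1@[52:52]
i=53 'c': node 5→6
i=54 'd': node 6→8  ** P3@[52:54]
i=55 'b': node 8→5 (via fail)  ** P1@[55:55]
i=56 'c': node 5→6
i=57 'a': node 6→7  ** P2@[55:57],P4@[56:57]
i=58 'd': node 7→2 (via fail)
i=59 'd': node 2→0 (via fail)
i=60 'a': node 0→1
i=61 'a': node 1→11
i=62 'b': node 11→12  ** P1@[62:62]
i=63 'c': node 12→13
i=64 'c': node 13→14
i=65 'c': node 14→15  ** P5@[60:65],P7@[61:65]
i=66 'd': node 15→0 (via fail)
i=67 'a': node 0→1
i=68 'd': node 1→2
i=69 'c': node 2→9 (via fail)
i=70 'd': node 9→0 (via fail)
i=71 'd': node 0→0
i=72 'c': node 0→9
i=73 'b': node 9→16  ** P1@[73:73]
i=74 'c': node 16→6 (via fail)
i=75 'd': node 6→8  ** P3@[73:75]
i=76 'c': node 8→9 (via fail)

Matches: [[1,1],[4,7],[9,4],[10,1],[13,7],[15,1],[17,6],[18,1],[21,5],[21,7],[23,1],[25,2],[25,4],[27,1],[28,0],[29,1],[31,1],[33,3],[34,1],[36,2],[36,4],[37,1],[39,2],[39,4],[41,1],[44,5],[44,7],[45,1],[47,3],[48,1],[49,1],[51,3],[52,1],[54,3],[55,1],[57,2],[57,4],[62,1],[65,5],[65,7],[73,1],[75,3]]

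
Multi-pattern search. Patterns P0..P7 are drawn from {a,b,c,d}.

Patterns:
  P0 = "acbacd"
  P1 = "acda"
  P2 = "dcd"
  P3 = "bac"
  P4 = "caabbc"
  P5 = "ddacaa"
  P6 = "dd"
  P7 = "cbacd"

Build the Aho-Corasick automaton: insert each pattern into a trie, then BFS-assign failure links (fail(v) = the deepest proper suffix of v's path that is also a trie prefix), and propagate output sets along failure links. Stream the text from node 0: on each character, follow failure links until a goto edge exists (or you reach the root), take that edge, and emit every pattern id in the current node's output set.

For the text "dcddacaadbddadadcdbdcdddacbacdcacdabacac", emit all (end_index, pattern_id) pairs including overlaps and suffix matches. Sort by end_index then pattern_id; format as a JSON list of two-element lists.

Construct AC machine:
Trie (insert patterns):
  0='ε' goto a→1 b→12 c→15 d→9
  1='a' goto c→2
  2='ac' goto b→3 d→7
  3='acb' goto a→4
  4='acba' goto c→5
  5='acbac' goto d→6
  6='acbacd' goto ·  ←P0
  7='acd' goto a→8
  8='acda' goto ·  ←P1
  9='d' goto c→10 d→21
  10='dc' goto d→11
  11='dcd' goto ·  ←P2
  12='b' goto a→13
  13='ba' goto c→14
  14='bac' goto ·  ←P3
  15='c' goto a→16 b→26
  16='ca' goto a→17
  17='caa' goto b→18
  18='caab' goto b→19
  19='caabb' goto c→20
  20='caabbc' goto ·  ←P4
  21='dd' goto a→22  ←P6
  22='dda' goto c→23
  23='ddac' goto a→24
  24='ddaca' goto a→25
  25='ddacaa' goto ·  ←P5
  26='cb' goto a→27
  27='cba' goto c→28
  28='cbac' goto d→29
  29='cbacd' goto ·  ←P7

Failure links (BFS by depth):
  fail(1) 'a': from fail(0)=0 chase 'a': 0 ⇒ 0;  out=∅∪out(0)=∅
  fail(9) 'd': from fail(0)=0 chase 'd': 0 ⇒ 0;  out=∅∪out(0)=∅
  fail(12) 'b': from fail(0)=0 chase 'b': 0 ⇒ 0;  out=∅∪out(0)=∅
  fail(15) 'c': from fail(0)=0 chase 'c': 0 ⇒ 0;  out=∅∪out(0)=∅
  fail(2) 'ac': from fail(1)=0 chase 'c': 0 ⇒ 15;  out=∅∪out(15)=∅
  fail(10) 'dc': from fail(9)=0 chase 'c': 0 ⇒ 15;  out=∅∪out(15)=∅
  fail(13) 'ba': from fail(12)=0 chase 'a': 0 ⇒ 1;  out=∅∪out(1)=∅
  fail(16) 'ca': from fail(15)=0 chase 'a': 0 ⇒ 1;  out=∅∪out(1)=∅
  fail(21) 'dd': from fail(9)=0 chase 'd': 0 ⇒ 9;  out={6}∪out(9)={6}
  fail(26) 'cb': from fail(15)=0 chase 'b': 0 ⇒ 12;  out=∅∪out(12)=∅
  fail(3) 'acb': from fail(2)=15 chase 'b': 15 ⇒ 26;  out=∅∪out(26)=∅
  fail(7) 'acd': from fail(2)=15 chase 'd': 15→0 ⇒ 9;  out=∅∪out(9)=∅
  fail(11) 'dcd': from fail(10)=15 chase 'd': 15→0 ⇒ 9;  out={2}∪out(9)={2}
  fail(14) 'bac': from fail(13)=1 chase 'c': 1 ⇒ 2;  out={3}∪out(2)={3}
  fail(17) 'caa': from fail(16)=1 chase 'a': 1→0 ⇒ 1;  out=∅∪out(1)=∅
  fail(22) 'dda': from fail(21)=9 chase 'a': 9→0 ⇒ 1;  out=∅∪out(1)=∅
  fail(27) 'cba': from fail(26)=12 chase 'a': 12 ⇒ 13;  out=∅∪out(13)=∅
  fail(4) 'acba': from fail(3)=26 chase 'a': 26 ⇒ 27;  out=∅∪out(27)=∅
  fail(8) 'acda': from fail(7)=9 chase 'a': 9→0 ⇒ 1;  out={1}∪out(1)={1}
  fail(18) 'caab': from fail(17)=1 chase 'b': 1→0 ⇒ 12;  out=∅∪out(12)=∅
  fail(23) 'ddac': from fail(22)=1 chase 'c': 1 ⇒ 2;  out=∅∪out(2)=∅
  fail(28) 'cbac': from fail(27)=13 chase 'c': 13 ⇒ 14;  out=∅∪out(14)={3}
  fail(5) 'acbac': from fail(4)=27 chase 'c': 27 ⇒ 28;  out=∅∪out(28)={3}
  fail(19) 'caabb': from fail(18)=12 chase 'b': 12→0 ⇒ 12;  out=∅∪out(12)=∅
  fail(24) 'ddaca': from fail(23)=2 chase 'a': 2→15 ⇒ 16;  out=∅∪out(16)=∅
  fail(29) 'cbacd': from fail(28)=14 chase 'd': 14→2 ⇒ 7;  out={7}∪out(7)={7}
  fail(6) 'acbacd': from fail(5)=28 chase 'd': 28 ⇒ 29;  out={0}∪out(29)={0,7}
  fail(20) 'caabbc': from fail(19)=12 chase 'c': 12→0 ⇒ 15;  out={4}∪out(15)={4}
  fail(25) 'ddacaa': from fail(24)=16 chase 'a': 16 ⇒ 17;  out={5}∪out(17)={5}

Scan:
pos 0 'd': at 9
pos 1 'c': at 10
pos 2 'd': at 11  → match P2@[0:2]
pos 3 'd': at 21 ·f  → match P6@[2:3]
pos 4 'a': at 22
pos 5 'c': at 23
pos 6 'a': at 24
pos 7 'a': at 25  → match P5@[2:7]
pos 8 'd': at 9 ·f
pos 9 'b': at 12 ·f
pos 10 'd': at 9 ·f
pos 11 'd': at 21  → match P6@[10:11]
pos 12 'a': at 22
pos 13 'd': at 9 ·f
pos 14 'a': at 1 ·f
pos 15 'd': at 9 ·f
pos 16 'c': at 10
pos 17 'd': at 11  → match P2@[15:17]
pos 18 'b': at 12 ·f
pos 19 'd': at 9 ·f
pos 20 'c': at 10
pos 21 'd': at 11  → match P2@[19:21]
pos 22 'd': at 21 ·f  → match P6@[21:22]
pos 23 'd': at 21 ·f  → match P6@[22:23]
pos 24 'a': at 22
pos 25 'c': at 23
pos 26 'b': at 3 ·f
pos 27 'a': at 4
pos 28 'c': at 5  → match P3@[26:28]
pos 29 'd': at 6  → match P0@[24:29],P7@[25:29]
pos 30 'c': at 10 ·f
pos 31 'a': at 16 ·f
pos 32 'c': at 2 ·f
pos 33 'd': at 7
pos 34 'a': at 8  → match P1@[31:34]
pos 35 'b': at 12 ·f
pos 36 'a': at 13
pos 37 'c': at 14  → match P3@[35:37]
pos 38 'a': at 16 ·f
pos 39 'c': at 2 ·f

Result: [[2,2],[3,6],[7,5],[11,6],[17,2],[21,2],[22,6],[23,6],[28,3],[29,0],[29,7],[34,1],[37,3]]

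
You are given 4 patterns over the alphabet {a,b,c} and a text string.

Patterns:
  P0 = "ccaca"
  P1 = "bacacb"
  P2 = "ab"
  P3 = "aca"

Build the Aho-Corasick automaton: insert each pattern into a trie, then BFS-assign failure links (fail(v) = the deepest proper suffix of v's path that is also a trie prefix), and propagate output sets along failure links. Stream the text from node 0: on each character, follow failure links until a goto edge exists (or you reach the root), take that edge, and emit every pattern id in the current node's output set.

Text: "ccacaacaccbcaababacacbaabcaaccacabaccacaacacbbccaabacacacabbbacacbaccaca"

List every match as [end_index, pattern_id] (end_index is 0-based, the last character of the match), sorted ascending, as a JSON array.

Construct AC machine:
Trie nodes:
  0='ε' goto a→12 b→6 c→1
  1='c' goto c→2
  2='cc' goto a→3
  3='cca' goto c→4
  4='ccac' goto a→5
  5='ccaca' goto ·  [P0 ends]
  6='b' goto a→7
  7='ba' goto c→8
  8='bac' goto a→9
  9='baca' goto c→10
  10='bacac' goto b→11
  11='bacacb' goto ·  [P1 ends]
  12='a' goto b→13 c→14
  13='ab' goto ·  [P2 ends]
  14='ac' goto a→15
  15='aca' goto ·  [P3 ends]

BFS fail/out derivation:
  fail(1) 'c': from fail(0)=0 chase 'c': 0 ⇒ 0;  out=∅∪out(0)=∅
  fail(6) 'b': from fail(0)=0 chase 'b': 0 ⇒ 0;  out=∅∪out(0)=∅
  fail(12) 'a': from fail(0)=0 chase 'a': 0 ⇒ 0;  out=∅∪out(0)=∅
  fail(2) 'cc': from fail(1)=0 chase 'c': 0 ⇒ 1;  out=∅∪out(1)=∅
  fail(7) 'ba': from fail(6)=0 chase 'a': 0 ⇒ 12;  out=∅∪out(12)=∅
  fail(13) 'ab': from fail(12)=0 chase 'b': 0 ⇒ 6;  out={2}∪out(6)={2}
  fail(14) 'ac': from fail(12)=0 chase 'c': 0 ⇒ 1;  out=∅∪out(1)=∅
  fail(3) 'cca': from fail(2)=1 chase 'a': 1→0 ⇒ 12;  out=∅∪out(12)=∅
  fail(8) 'bac': from fail(7)=12 chase 'c': 12 ⇒ 14;  out=∅∪out(14)=∅
  fail(15) 'aca': from fail(14)=1 chase 'a': 1→0 ⇒ 12;  out={3}∪out(12)={3}
  fail(4) 'ccac': from fail(3)=12 chase 'c': 12 ⇒ 14;  out=∅∪out(14)=∅
  fail(9) 'baca': from fail(8)=14 chase 'a': 14 ⇒ 15;  out=∅∪out(15)={3}
  fail(5) 'ccaca': from fail(4)=14 chase 'a': 14 ⇒ 15;  out={0}∪out(15)={0,3}
  fail(10) 'bacac': from fail(9)=15 chase 'c': 15→12 ⇒ 14;  out=∅∪out(14)=∅
  fail(11) 'bacacb': from fail(10)=14 chase 'b': 14→1→0 ⇒ 6;  out={1}∪out(6)={1}

Text stream:
[0] read 'c'  n0⇒n1
[1] read 'c'  n1⇒n2
[2] read 'a'  n2⇒n3
[3] read 'c'  n3⇒n4
[4] read 'a'  n4⇒n5  emit P0@[0:4],P3@[2:4]
[5] read 'a'  n5⇒n12 (via fail)
[6] read 'c'  n12⇒n14
[7] read 'a'  n14⇒n15  emit P3@[5:7]
[8] read 'c'  n15⇒n14 (via fail)
[9] read 'c'  n14⇒n2 (via fail)
[10] read 'b'  n2⇒n6 (via fail)
[11] read 'c'  n6⇒n1 (via fail)
[12] read 'a'  n1⇒n12 (via fail)
[13] read 'a'  n12⇒n12 (via fail)
[14] read 'b'  n12⇒n13  emit P2@[13:14]
[15] read 'a'  n13⇒n7 (via fail)
[16] read 'b'  n7⇒n13 (via fail)  emit P2@[15:16]
[17] read 'a'  n13⇒n7 (via fail)
[18] read 'c'  n7⇒n8
[19] read 'a'  n8⇒n9  emit P3@[17:19]
[20] read 'c'  n9⇒n10
[21] read 'b'  n10⇒n11  emit P1@[16:21]
[22] read 'a'  n11⇒n7 (via fail)
[23] read 'a'  n7⇒n12 (via fail)
[24] read 'b'  n12⇒n13  emit P2@[23:24]
[25] read 'c'  n13⇒n1 (via fail)
[26] read 'a'  n1⇒n12 (via fail)
[27] read 'a'  n12⇒n12 (via fail)
[28] read 'c'  n12⇒n14
[29] read 'c'  n14⇒n2 (via fail)
[30] read 'a'  n2⇒n3
[31] read 'c'  n3⇒n4
[32] read 'a'  n4⇒n5  emit P0@[28:32],P3@[30:32]
[33] read 'b'  n5⇒n13 (via fail)  emit P2@[32:33]
[34] read 'a'  n13⇒n7 (via fail)
[35] read 'c'  n7⇒n8
[36] read 'c'  n8⇒n2 (via fail)
[37] read 'a'  n2⇒n3
[38] read 'c'  n3⇒n4
[39] read 'a'  n4⇒n5  emit P0@[35:39],P3@[37:39]
[40] read 'a'  n5⇒n12 (via fail)
[41] read 'c'  n12⇒n14
[42] read 'a'  n14⇒n15  emit P3@[40:42]
[43] read 'c'  n15⇒n14 (via fail)
[44] read 'b'  n14⇒n6 (via fail)
[45] read 'b'  n6⇒n6 (via fail)
[46] read 'c'  n6⇒n1 (via fail)
[47] read 'c'  n1⇒n2
[48] read 'a'  n2⇒n3
[49] read 'a'  n3⇒n12 (via fail)
[50] read 'b'  n12⇒n13  emit P2@[49:50]
[51] read 'a'  n13⇒n7 (via fail)
[52] read 'c'  n7⇒n8
[53] read 'a'  n8⇒n9  emit P3@[51:53]
[54] read 'c'  n9⇒n10
[55] read 'a'  n10⇒n15 (via fail)  emit P3@[53:55]
[56] read 'c'  n15⇒n14 (via fail)
[57] read 'a'  n14⇒n15  emit P3@[55:57]
[58] read 'b'  n15⇒n13 (via fail)  emit P2@[57:58]
[59] read 'b'  n13⇒n6 (via fail)
[60] read 'b'  n6⇒n6 (via fail)
[61] read 'a'  n6⇒n7
[62] read 'c'  n7⇒n8
[63] read 'a'  n8⇒n9  emit P3@[61:63]
[64] read 'c'  n9⇒n10
[65] read 'b'  n10⇒n11  emit P1@[60:65]
[66] read 'a'  n11⇒n7 (via fail)
[67] read 'c'  n7⇒n8
[68] read 'c'  n8⇒n2 (via fail)
[69] read 'a'  n2⇒n3
[70] read 'c'  n3⇒n4
[71] read 'a'  n4⇒n5  emit P0@[67:71],P3@[69:71]

Result: [[4,0],[4,3],[7,3],[14,2],[16,2],[19,3],[21,1],[24,2],[32,0],[32,3],[33,2],[39,0],[39,3],[42,3],[50,2],[53,3],[55,3],[57,3],[58,2],[63,3],[65,1],[71,0],[71,3]]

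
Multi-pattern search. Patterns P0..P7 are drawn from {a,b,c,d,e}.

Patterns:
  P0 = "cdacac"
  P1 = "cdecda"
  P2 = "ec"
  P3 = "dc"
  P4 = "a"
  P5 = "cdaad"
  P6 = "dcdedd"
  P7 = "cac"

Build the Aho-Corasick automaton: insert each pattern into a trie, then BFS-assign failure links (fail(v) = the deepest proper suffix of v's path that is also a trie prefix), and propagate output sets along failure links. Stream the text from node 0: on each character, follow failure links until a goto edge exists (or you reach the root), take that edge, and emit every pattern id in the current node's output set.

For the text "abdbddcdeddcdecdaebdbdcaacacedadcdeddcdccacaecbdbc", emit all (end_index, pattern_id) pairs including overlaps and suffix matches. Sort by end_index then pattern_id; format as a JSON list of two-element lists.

Build:
Trie nodes:
  0='ε' goto a→15 c→1 d→13 e→11
  1='c' goto a→22 d→2
  2='cd' goto a→3 e→7
  3='cda' goto a→16 c→4
  4='cdac' goto a→5
  5='cdaca' goto c→6
  6='cdacac' goto ·  ←P0
  7='cde' goto c→8
  8='cdec' goto d→9
  9='cdecd' goto a→10
  10='cdecda' goto ·  ←P1
  11='e' goto c→12
  12='ec' goto ·  ←P2
  13='d' goto c→14
  14='dc' goto d→18  ←P3
  15='a' goto ·  ←P4
  16='cdaa' goto d→17
  17='cdaad' goto ·  ←P5
  18='dcd' goto e→19
  19='dcde' goto d→20
  20='dcded' goto d→21
  21='dcdedd' goto ·  ←P6
  22='ca' goto c→23
  23='cac' goto ·  ←P7

BFS fail/out derivation:
  fail(1) 'c': from fail(0)=0 chase 'c': 0 ⇒ 0;  out=∅∪out(0)=∅
  fail(11) 'e': from fail(0)=0 chase 'e': 0 ⇒ 0;  out=∅∪out(0)=∅
  fail(13) 'd': from fail(0)=0 chase 'd': 0 ⇒ 0;  out=∅∪out(0)=∅
  fail(15) 'a': from fail(0)=0 chase 'a': 0 ⇒ 0;  out={4}∪out(0)={4}
  fail(2) 'cd': from fail(1)=0 chase 'd': 0 ⇒ 13;  out=∅∪out(13)=∅
  fail(12) 'ec': from fail(11)=0 chase 'c': 0 ⇒ 1;  out={2}∪out(1)={2}
  fail(14) 'dc': from fail(13)=0 chase 'c': 0 ⇒ 1;  out={3}∪out(1)={3}
  fail(22) 'ca': from fail(1)=0 chase 'a': 0 ⇒ 15;  out=∅∪out(15)={4}
  fail(3) 'cda': from fail(2)=13 chase 'a': 13→0 ⇒ 15;  out=∅∪out(15)={4}
  fail(7) 'cde': from fail(2)=13 chase 'e': 13→0 ⇒ 11;  out=∅∪out(11)=∅
  fail(18) 'dcd': from fail(14)=1 chase 'd': 1 ⇒ 2;  out=∅∪out(2)=∅
  fail(23) 'cac': from fail(22)=15 chase 'c': 15→0 ⇒ 1;  out={7}∪out(1)={7}
  fail(4) 'cdac': from fail(3)=15 chase 'c': 15→0 ⇒ 1;  out=∅∪out(1)=∅
  fail(8) 'cdec': from fail(7)=11 chase 'c': 11 ⇒ 12;  out=∅∪out(12)={2}
  fail(16) 'cdaa': from fail(3)=15 chase 'a': 15→0 ⇒ 15;  out=∅∪out(15)={4}
  fail(19) 'dcde': from fail(18)=2 chase 'e': 2 ⇒ 7;  out=∅∪out(7)=∅
  fail(5) 'cdaca': from fail(4)=1 chase 'a': 1 ⇒ 22;  out=∅∪out(22)={4}
  fail(9) 'cdecd': from fail(8)=12 chase 'd': 12→1 ⇒ 2;  out=∅∪out(2)=∅
  fail(17) 'cdaad': from fail(16)=15 chase 'd': 15→0 ⇒ 13;  out={5}∪out(13)={5}
  fail(20) 'dcded': from fail(19)=7 chase 'd': 7→11→0 ⇒ 13;  out=∅∪out(13)=∅
  fail(6) 'cdacac': from fail(5)=22 chase 'c': 22 ⇒ 23;  out={0}∪out(23)={0,7}
  fail(10) 'cdecda': from fail(9)=2 chase 'a': 2 ⇒ 3;  out={1}∪out(3)={1,4}
  fail(21) 'dcdedd': from fail(20)=13 chase 'd': 13→0 ⇒ 13;  out={6}∪out(13)={6}

Scan:
i=0 'a': node 0→15  emit P4@[0:0]
i=1 'b': node 15→0 (via fail)
i=2 'd': node 0→13
i=3 'b': node 13→0 (via fail)
i=4 'd': node 0→13
i=5 'd': node 13→13 (via fail)
i=6 'c': node 13→14  emit P3@[5:6]
i=7 'd': node 14→18
i=8 'e': node 18→19
i=9 'd': node 19→20
i=10 'd': node 20→21  emit P6@[5:10]
i=11 'c': node 21→14 (via fail)  emit P3@[10:11]
i=12 'd': node 14→18
i=13 'e': node 18→19
i=14 'c': node 19→8 (via fail)  emit P2@[13:14]
i=15 'd': node 8→9
i=16 'a': node 9→10  emit P1@[11:16],P4@[16:16]
i=17 'e': node 10→11 (via fail)
i=18 'b': node 11→0 (via fail)
i=19 'd': node 0→13
i=20 'b': node 13→0 (via fail)
i=21 'd': node 0→13
i=22 'c': node 13→14  emit P3@[21:22]
i=23 'a': node 14→22 (via fail)  emit P4@[23:23]
i=24 'a': node 22→15 (via fail)  emit P4@[24:24]
i=25 'c': node 15→1 (via fail)
i=26 'a': node 1→22  emit P4@[26:26]
i=27 'c': node 22→23  emit P7@[25:27]
i=28 'e': node 23→11 (via fail)
i=29 'd': node 11→13 (via fail)
i=30 'a': node 13→15 (via fail)  emit P4@[30:30]
i=31 'd': node 15→13 (via fail)
i=32 'c': node 13→14  emit P3@[31:32]
i=33 'd': node 14→18
i=34 'e': node 18→19
i=35 'd': node 19→20
i=36 'd': node 20→21  emit P6@[31:36]
i=37 'c': node 21→14 (via fail)  emit P3@[36:37]
i=38 'd': node 14→18
i=39 'c': node 18→14 (via fail)  emit P3@[38:39]
i=40 'c': node 14→1 (via fail)
i=41 'a': node 1→22  emit P4@[41:41]
i=42 'c': node 22→23  emit P7@[40:42]
i=43 'a': node 23→22 (via fail)  emit P4@[43:43]
i=44 'e': node 22→11 (via fail)
i=45 'c': node 11→12  emit P2@[44:45]
i=46 'b': node 12→0 (via fail)
i=47 'd': node 0→13
i=48 'b': node 13→0 (via fail)
i=49 'c': node 0→1

All matches (sorted): [[0,4],[6,3],[10,6],[11,3],[14,2],[16,1],[16,4],[22,3],[23,4],[24,4],[26,4],[27,7],[30,4],[32,3],[36,6],[37,3],[39,3],[41,4],[42,7],[43,4],[45,2]]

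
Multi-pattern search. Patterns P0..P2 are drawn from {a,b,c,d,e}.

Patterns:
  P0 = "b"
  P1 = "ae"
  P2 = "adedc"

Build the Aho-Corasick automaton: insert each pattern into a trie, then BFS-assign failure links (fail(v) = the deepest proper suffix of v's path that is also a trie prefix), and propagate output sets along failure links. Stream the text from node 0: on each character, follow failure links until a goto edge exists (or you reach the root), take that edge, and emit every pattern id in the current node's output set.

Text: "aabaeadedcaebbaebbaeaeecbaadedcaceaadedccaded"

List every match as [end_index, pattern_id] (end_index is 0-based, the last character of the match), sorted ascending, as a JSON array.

Build automaton:
Trie nodes:
  n0 'ε': a→2 b→1
  n1 'b': ·  [P0 ends]
  n2 'a': d→4 e→3
  n3 'ae': ·  [P1 ends]
  n4 'ad': e→5
  n5 'ade': d→6
  n6 'aded': c→7
  n7 'adedc': ·  [P2 ends]

Failure links (BFS by depth):
  n1('b'): parent n0 fail=0; on 'b' 0 → fail=0;  out {0}∪∅={0}
  n2('a'): parent n0 fail=0; on 'a' 0 → fail=0;  out ∅∪∅=∅
  n3('ae'): parent n2 fail=0; on 'e' 0 → fail=0;  out {1}∪∅={1}
  n4('ad'): parent n2 fail=0; on 'd' 0 → fail=0;  out ∅∪∅=∅
  n5('ade'): parent n4 fail=0; on 'e' 0 → fail=0;  out ∅∪∅=∅
  n6('aded'): parent n5 fail=0; on 'd' 0 → fail=0;  out ∅∪∅=∅
  n7('adedc'): parent n6 fail=0; on 'c' 0 → fail=0;  out {2}∪∅={2}

Scan:
pos 0 'a': at 2
pos 1 'a': at 2 ·f
pos 2 'b': at 1 ·f  emit P0@[2:2]
pos 3 'a': at 2 ·f
pos 4 'e': at 3  emit P1@[3:4]
pos 5 'a': at 2 ·f
pos 6 'd': at 4
pos 7 'e': at 5
pos 8 'd': at 6
pos 9 'c': at 7  emit P2@[5:9]
pos 10 'a': at 2 ·f
pos 11 'e': at 3  emit P1@[10:11]
pos 12 'b': at 1 ·f  emit P0@[12:12]
pos 13 'b': at 1 ·f  emit P0@[13:13]
pos 14 'a': at 2 ·f
pos 15 'e': at 3  emit P1@[14:15]
pos 16 'b': at 1 ·f  emit P0@[16:16]
pos 17 'b': at 1 ·f  emit P0@[17:17]
pos 18 'a': at 2 ·f
pos 19 'e': at 3  emit P1@[18:19]
pos 20 'a': at 2 ·f
pos 21 'e': at 3  emit P1@[20:21]
pos 22 'e': at 0 ·f
pos 23 'c': at 0
pos 24 'b': at 1  emit P0@[24:24]
pos 25 'a': at 2 ·f
pos 26 'a': at 2 ·f
pos 27 'd': at 4
pos 28 'e': at 5
pos 29 'd': at 6
pos 30 'c': at 7  emit P2@[26:30]
pos 31 'a': at 2 ·f
pos 32 'c': at 0 ·f
pos 33 'e': at 0
pos 34 'a': at 2
pos 35 'a': at 2 ·f
pos 36 'd': at 4
pos 37 'e': at 5
pos 38 'd': at 6
pos 39 'c': at 7  emit P2@[35:39]
pos 40 'c': at 0 ·f
pos 41 'a': at 2
pos 42 'd': at 4
pos 43 'e': at 5
pos 44 'd': at 6

Matches: [[2,0],[4,1],[9,2],[11,1],[12,0],[13,0],[15,1],[16,0],[17,0],[19,1],[21,1],[24,0],[30,2],[39,2]]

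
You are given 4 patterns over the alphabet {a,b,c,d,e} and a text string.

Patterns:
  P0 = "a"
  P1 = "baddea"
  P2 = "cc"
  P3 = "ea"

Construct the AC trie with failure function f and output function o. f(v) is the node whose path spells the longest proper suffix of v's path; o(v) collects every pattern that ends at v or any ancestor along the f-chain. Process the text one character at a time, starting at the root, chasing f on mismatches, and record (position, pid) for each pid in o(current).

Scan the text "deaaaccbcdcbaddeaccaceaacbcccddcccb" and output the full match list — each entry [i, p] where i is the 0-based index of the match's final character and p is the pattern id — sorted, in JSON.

Construct AC machine:
Trie nodes:
  0='ε' goto a→1 b→2 c→8 e→10
  1='a' goto ·  ←P0
  2='b' goto a→3
  3='ba' goto d→4
  4='bad' goto d→5
  5='badd' goto e→6
  6='badde' goto a→7
  7='baddea' goto ·  ←P1
  8='c' goto c→9
  9='cc' goto ·  ←P2
  10='e' goto a→11
  11='ea' goto ·  ←P3

Failure links (BFS by depth):
  n1('a'): parent n0 fail=0; on 'a' 0 → fail=0;  out {0}∪∅={0}
  n2('b'): parent n0 fail=0; on 'b' 0 → fail=0;  out ∅∪∅=∅
  n8('c'): parent n0 fail=0; on 'c' 0 → fail=0;  out ∅∪∅=∅
  n10('e'): parent n0 fail=0; on 'e' 0 → fail=0;  out ∅∪∅=∅
  n3('ba'): parent n2 fail=0; on 'a' 0 → fail=1;  out ∅∪{0}={0}
  n9('cc'): parent n8 fail=0; on 'c' 0 → fail=8;  out {2}∪∅={2}
  n11('ea'): parent n10 fail=0; on 'a' 0 → fail=1;  out {3}∪{0}={0,3}
  n4('bad'): parent n3 fail=1; on 'd' 1→0 → fail=0;  out ∅∪∅=∅
  n5('badd'): parent n4 fail=0; on 'd' 0 → fail=0;  out ∅∪∅=∅
  n6('badde'): parent n5 fail=0; on 'e' 0 → fail=10;  out ∅∪∅=∅
  n7('baddea'): parent n6 fail=10; on 'a' 10 → fail=11;  out {1}∪{0,3}={0,1,3}

Text stream:
pos 0 'd': at 0
pos 1 'e': at 10
pos 2 'a': at 11  → match P0@[2:2],P3@[1:2]
pos 3 'a': at 1 ·f  → match P0@[3:3]
pos 4 'a': at 1 ·f  → match P0@[4:4]
pos 5 'c': at 8 ·f
pos 6 'c': at 9  → match P2@[5:6]
pos 7 'b': at 2 ·f
pos 8 'c': at 8 ·f
pos 9 'd': at 0 ·f
pos 10 'c': at 8
pos 11 'b': at 2 ·f
pos 12 'a': at 3  → match P0@[12:12]
pos 13 'd': at 4
pos 14 'd': at 5
pos 15 'e': at 6
pos 16 'a': at 7  → match P0@[16:16],P1@[11:16],P3@[15:16]
pos 17 'c': at 8 ·f
pos 18 'c': at 9  → match P2@[17:18]
pos 19 'a': at 1 ·f  → match P0@[19:19]
pos 20 'c': at 8 ·f
pos 21 'e': at 10 ·f
pos 22 'a': at 11  → match P0@[22:22],P3@[21:22]
pos 23 'a': at 1 ·f  → match P0@[23:23]
pos 24 'c': at 8 ·f
pos 25 'b': at 2 ·f
pos 26 'c': at 8 ·f
pos 27 'c': at 9  → match P2@[26:27]
pos 28 'c': at 9 ·f  → match P2@[27:28]
pos 29 'd': at 0 ·f
pos 30 'd': at 0
pos 31 'c': at 8
pos 32 'c': at 9  → match P2@[31:32]
pos 33 'c': at 9 ·f  → match P2@[32:33]
pos 34 'b': at 2 ·f

Matches: [[2,0],[2,3],[3,0],[4,0],[6,2],[12,0],[16,0],[16,1],[16,3],[18,2],[19,0],[22,0],[22,3],[23,0],[27,2],[28,2],[32,2],[33,2]]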